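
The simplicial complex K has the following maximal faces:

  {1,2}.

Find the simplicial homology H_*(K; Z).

H_0 = Z,  H_1 = 0.

We work with the vertex ordering 1 < 2. The simplices of K, each written with vertices in increasing order, are:

  0-simplices (2): [1], [2]
  1-simplices (1): [1,2]

giving chain groups C_0 ≅ Z^2, C_1 ≅ Z^1.

The boundary map ∂_1: C_1 → C_0 sends each edge [p,q] (with p < q) to q − p. For instance
  ∂[1,2] = [2] − [1].
As a 2×1 matrix over Z this has rank 1, with invariant factors (1).

Now H_k = ker ∂_k / im ∂_{k+1}, so:

  H_0: rank C_0 − rank ∂_1 = 2 − 1 = 1, and the invariant factors of ∂_1 are all 1, so H_0 ≅ Z.
  H_1: rank ker ∂_1 − rank ∂_2 = (1 − 1) − 0 = 0, and there is no ∂_2, so H_1 ≅ 0.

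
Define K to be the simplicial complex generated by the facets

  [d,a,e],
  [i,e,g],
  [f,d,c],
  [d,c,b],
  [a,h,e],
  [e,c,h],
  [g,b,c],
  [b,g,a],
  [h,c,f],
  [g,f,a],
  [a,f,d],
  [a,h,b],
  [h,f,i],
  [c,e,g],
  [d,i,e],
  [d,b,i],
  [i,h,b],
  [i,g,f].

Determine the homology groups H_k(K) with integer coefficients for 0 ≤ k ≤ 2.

H_0 = Z,  H_1 = Z^2,  H_2 = Z.

Take the total order a < b < c < d < e < f < g < h < i on the vertex set. Then K (dimension 2) consists of the simplices:

  0-simplices (9): a, b, c, d, e, f, g, h, i
  1-simplices (27): ab, ad, ae, af, ag, ah, bc, bd, bg, bh, bi, cd, ce, cf, cg, ch, de, df, di, eg, eh, ei, fg, fh, fi, gi, hi
  2-simplices (18): abg, abh, ade, adf, aeh, afg, bcd, bcg, bdi, bhi, cdf, ceg, ceh, cfh, dei, egi, fgi, fhi

giving chain groups C_0 ≅ Z^9, C_1 ≅ Z^27, C_2 ≅ Z^18.

The boundary map ∂_1: C_1 → C_0 is given by ∂[p,q] = [q] − [p]. For instance
  ∂ce = e − c.
As a 9×27 matrix over Z this has rank 8, with invariant factors (1,1,1,1,1,1,1,1).

∂_2: C_2 → C_1 acts by ∂[p,q,r] = [q,r] − [p,r] + [p,q]. For instance
  ∂ceg = eg − cg + ce,
  ∂fgi = gi − fi + fg.
This gives a 27×18 integer matrix of rank 17; reducing to Smith normal form yields diagonal entries (1,1,1,1,1,1,1,1,1,1,1,1,1,1,1,1,1).

Computing H_k = (kernel of ∂_k) / (image of ∂_{k+1}):

  H_0: rank C_0 − rank ∂_1 = 9 − 8 = 1, and the invariant factors of ∂_1 are all 1, so H_0 = Z.
  H_1: rank ker ∂_1 − rank ∂_2 = (27 − 8) − 17 = 2, and the invariant factors of ∂_2 are all 1, so H_1 = Z^2.
  H_2: rank ker ∂_2 − rank ∂_3 = (18 − 17) − 0 = 1, and there is no ∂_3, so H_2 = Z.

As a check, the Euler characteristic is 9 − 27 + 18 = 0, which agrees with 1 − 2 + 1 = 0.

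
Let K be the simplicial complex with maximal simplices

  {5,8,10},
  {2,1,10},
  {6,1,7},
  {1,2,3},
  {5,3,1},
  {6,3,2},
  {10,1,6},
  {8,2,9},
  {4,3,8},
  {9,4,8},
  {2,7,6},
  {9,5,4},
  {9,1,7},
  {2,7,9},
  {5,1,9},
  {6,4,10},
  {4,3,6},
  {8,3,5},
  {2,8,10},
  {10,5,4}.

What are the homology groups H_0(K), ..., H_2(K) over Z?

Fix the vertex order 1 < 2 < 3 < 4 < 5 < 6 < 7 < 8 < 9 < 10 and write every simplex with vertices in increasing order. Then dim K = 2 and the simplices of K are:

  0-simplices (10): [1], [2], [3], [4], [5], [6], [7], [8], [9], [10]
  1-simplices (30): (30 of them)
  2-simplices (20): (20 of them)

giving chain groups C_0 ≅ Z^10, C_1 ≅ Z^30, C_2 ≅ Z^20.

Boundary ∂_1: C_1 → C_0 sends each edge [p,q] (with p < q) to q − p.
As a 10×30 matrix over Z this has rank 9, with invariant factors (1,1,1,1,1,1,1,1,1).

The boundary map ∂_2: C_2 → C_1 maps a triangle to the signed sum of its edges. For instance
  ∂[1,2,10] = [2,10] − [1,10] + [1,2],
  ∂[4,8,9] = [8,9] − [4,9] + [4,8].
The resulting 30×20 matrix has rank 20, and its Smith normal form has invariant factors (1,1,1,1,1,1,1,1,1,1,1,1,1,1,1,1,1,1,1,2).

From H_k ≅ ker(∂_k) / im(∂_{k+1}) we obtain:

  H_0: rank C_0 − rank ∂_1 = 10 − 9 = 1, and the invariant factors of ∂_1 are all 1, so H_0 ≅ Z.
  H_1: rank ker ∂_1 − rank ∂_2 = (30 − 9) − 20 = 1, and ∂_2 has invariant factor 2 > 1, so H_1 ≅ Z ⊕ Z/2.
  H_2: rank ker ∂_2 − rank ∂_3 = (20 − 20) − 0 = 0, and there is no ∂_3, so H_2 ≅ 0.

(K is a triangulation of the Klein bottle.)

H_0 ≅ Z,  H_1 ≅ Z ⊕ Z/2,  H_2 = 0.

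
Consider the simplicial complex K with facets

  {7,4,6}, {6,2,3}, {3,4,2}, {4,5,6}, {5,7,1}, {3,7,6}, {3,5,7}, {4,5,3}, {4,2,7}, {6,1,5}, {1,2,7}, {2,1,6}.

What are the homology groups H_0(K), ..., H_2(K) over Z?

H_0 = Z,  H_1 = Z_2,  H_2 = 0.

Order the vertices as 1 < 2 < 3 < 4 < 5 < 6 < 7. Listing each simplex with vertices in this order, K has dimension 2 with simplices:

  0-simplices (7): [1], [2], [3], [4], [5], [6], [7]
  1-simplices (18): [1,2], [1,5], [1,6], [1,7], [2,3], [2,4], [2,6], [2,7], [3,4], [3,5], [3,6], [3,7], [4,5], [4,6], [4,7], [5,6], [5,7], [6,7]
  2-simplices (12): [1,2,6], [1,2,7], [1,5,6], [1,5,7], [2,3,4], [2,3,6], [2,4,7], [3,4,5], [3,5,7], [3,6,7], [4,5,6], [4,6,7]

giving chain groups C_0 ≅ Z^7, C_1 ≅ Z^18, C_2 ≅ Z^12.

The boundary map ∂_1: C_1 → C_0 maps an edge to its endpoints' difference, ∂[p,q] = q − p.
The resulting 7×18 matrix has rank 6, and its Smith normal form has invariant factors (1,1,1,1,1,1).

∂_2: C_2 → C_1 acts by ∂[p,q,r] = [q,r] − [p,r] + [p,q]. For instance
  ∂[4,6,7] = [6,7] − [4,7] + [4,6],
  ∂[1,2,6] = [2,6] − [1,6] + [1,2].
This gives a 18×12 integer matrix of rank 12; reducing to Smith normal form yields diagonal entries (1,1,1,1,1,1,1,1,1,1,1,2).

From H_k ≅ ker(∂_k) / im(∂_{k+1}) we obtain:

  H_0: rank C_0 − rank ∂_1 = 7 − 6 = 1, and the invariant factors of ∂_1 are all 1, so H_0 = Z.
  H_1: rank ker ∂_1 − rank ∂_2 = (18 − 6) − 12 = 0, and ∂_2 has invariant factor 2 > 1, so H_1 = Z_2.
  H_2: rank ker ∂_2 − rank ∂_3 = (12 − 12) − 0 = 0, and there is no ∂_3, so H_2 = 0.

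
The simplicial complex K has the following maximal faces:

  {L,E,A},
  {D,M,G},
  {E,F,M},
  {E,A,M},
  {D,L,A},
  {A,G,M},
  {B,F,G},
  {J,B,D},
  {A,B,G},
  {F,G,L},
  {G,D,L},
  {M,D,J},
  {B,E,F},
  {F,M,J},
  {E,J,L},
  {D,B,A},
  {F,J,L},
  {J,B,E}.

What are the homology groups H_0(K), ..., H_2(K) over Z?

H_0 ≅ Z,  H_1 ≅ Z ⊕ Z/2Z,  H_2 = 0.

Order the vertices as A < B < D < E < F < G < J < L < M. Listing each simplex with vertices in this order, K has dimension 2 with simplices:

  0-simplices (9): A, B, D, E, F, G, J, L, M
  1-simplices (27): AB, AD, AE, AG, AL, AM, BD, BE, BF, BG, BJ, DG, DJ, DL, DM, EF, EJ, EL, EM, FG, FJ, FL, FM, GL, GM, JL, JM
  2-simplices (18): ABD, ABG, ADL, AEL, AEM, AGM, BDJ, BEF, BEJ, BFG, DGL, DGM, DJM, EFM, EJL, FGL, FJL, FJM

so the chain groups are C_0 ≅ Z^9, C_1 ≅ Z^27, C_2 ≅ Z^18.

The boundary map ∂_1: C_1 → C_0 sends each edge [p,q] (with p < q) to q − p. For instance
  ∂FJ = J − F.
The 9×27 boundary matrix has rank 8 and Smith normal form diag(1,1,1,1,1,1,1,1).

∂_2: C_2 → C_1 sends each 2-simplex [p,q,r] to [q,r] − [p,r] + [p,q]. For instance
  ∂FJM = JM − FM + FJ,
  ∂ABG = BG − AG + AB.
This gives a 27×18 integer matrix of rank 18; reducing to Smith normal form yields diagonal entries (1,1,1,1,1,1,1,1,1,1,1,1,1,1,1,1,1,2).

Reading off H_k = ker ∂_k / im ∂_{k+1}:

  H_0: rank C_0 − rank ∂_1 = 9 − 8 = 1, and the invariant factors of ∂_1 are all 1, so H_0 ≅ Z.
  H_1: rank ker ∂_1 − rank ∂_2 = (27 − 8) − 18 = 1, and ∂_2 has invariant factor 2 > 1, so H_1 ≅ Z ⊕ Z/2Z.
  H_2: rank ker ∂_2 − rank ∂_3 = (18 − 18) − 0 = 0, and there is no ∂_3, so H_2 ≅ 0.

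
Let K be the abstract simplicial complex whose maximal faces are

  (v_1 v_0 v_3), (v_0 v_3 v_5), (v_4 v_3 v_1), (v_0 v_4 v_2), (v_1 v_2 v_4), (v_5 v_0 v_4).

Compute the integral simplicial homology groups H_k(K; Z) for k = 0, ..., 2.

Fix the vertex order v_0 < v_1 < v_2 < v_3 < v_4 < v_5 and write every simplex with vertices in increasing order. Then dim K = 2 and the simplices of K are:

  0-simplices (6): [v_0], [v_1], [v_2], [v_3], [v_4], [v_5]
  1-simplices (12): [v_0,v_1], [v_0,v_2], [v_0,v_3], [v_0,v_4], [v_0,v_5], [v_1,v_2], [v_1,v_3], [v_1,v_4], [v_2,v_4], [v_3,v_4], [v_3,v_5], [v_4,v_5]
  2-simplices (6): [v_0,v_1,v_3], [v_0,v_2,v_4], [v_0,v_3,v_5], [v_0,v_4,v_5], [v_1,v_2,v_4], [v_1,v_3,v_4]

giving chain groups C_0 ≅ Z^6, C_1 ≅ Z^12, C_2 ≅ Z^6.

The boundary map ∂_1: C_1 → C_0 maps an edge to its endpoints' difference, ∂[p,q] = q − p. For instance
  ∂[v_3,v_4] = [v_4] − [v_3].
The 6×12 boundary matrix has rank 5 and Smith normal form diag(1,1,1,1,1).

∂_2: C_2 → C_1 maps a triangle to the signed sum of its edges. For instance
  ∂[v_1,v_2,v_4] = [v_2,v_4] − [v_1,v_4] + [v_1,v_2],
  ∂[v_0,v_3,v_5] = [v_3,v_5] − [v_0,v_5] + [v_0,v_3].
As a 12×6 matrix over Z this has rank 6, with invariant factors (1,1,1,1,1,1).

From H_k ≅ ker(∂_k) / im(∂_{k+1}) we obtain:

  H_0: rank C_0 − rank ∂_1 = 6 − 5 = 1, and the invariant factors of ∂_1 are all 1, so H_0 = Z.
  H_1: rank ker ∂_1 − rank ∂_2 = (12 − 5) − 6 = 1, and the invariant factors of ∂_2 are all 1, so H_1 = Z.
  H_2: rank ker ∂_2 − rank ∂_3 = (6 − 6) − 0 = 0, and there is no ∂_3, so H_2 = 0.

As a check, the Euler characteristic is 6 − 12 + 6 = 0, which agrees with 1 − 1 + 0 = 0.
(K is a triangulation of the cylinder S^1 x I.)

H_0 = Z,  H_1 = Z,  H_2 = 0.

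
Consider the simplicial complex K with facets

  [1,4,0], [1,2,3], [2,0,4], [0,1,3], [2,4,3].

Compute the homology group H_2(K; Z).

H_2 ≅ 0.

Fix the vertex order 0 < 1 < 2 < 3 < 4 and write every simplex with vertices in increasing order. Then dim K = 2 and the simplices of K are:

  0-simplices (5): [0], [1], [2], [3], [4]
  1-simplices (10): [0,1], [0,2], [0,3], [0,4], [1,2], [1,3], [1,4], [2,3], [2,4], [3,4]
  2-simplices (5): [0,1,3], [0,1,4], [0,2,4], [1,2,3], [2,3,4]

so the chain groups are C_0 ≅ Z^5, C_1 ≅ Z^10, C_2 ≅ Z^5.

Boundary ∂_1: C_1 → C_0 maps an edge to its endpoints' difference, ∂[p,q] = q − p. For instance
  ∂[1,4] = [4] − [1].
The resulting 5×10 matrix has rank 4, and its Smith normal form has invariant factors (1,1,1,1).

Boundary ∂_2: C_2 → C_1 maps a triangle to the signed sum of its edges. For instance
  ∂[0,1,3] = [1,3] − [0,3] + [0,1],
  ∂[1,2,3] = [2,3] − [1,3] + [1,2].
The resulting 10×5 matrix has rank 5, and its Smith normal form has invariant factors (1,1,1,1,1).

From H_k ≅ ker(∂_k) / im(∂_{k+1}) we obtain:

  H_2: rank ker ∂_2 − rank ∂_3 = (5 − 5) − 0 = 0, and there is no ∂_3, so H_2 ≅ 0.

(K is a triangulation of the Möbius band.)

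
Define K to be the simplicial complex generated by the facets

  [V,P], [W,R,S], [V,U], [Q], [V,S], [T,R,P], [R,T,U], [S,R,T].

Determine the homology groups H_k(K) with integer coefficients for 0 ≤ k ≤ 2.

H_0 = Z^2,  H_1 = Z^2,  H_2 = 0.

Order the vertices as P < Q < R < S < T < U < V < W. Listing each simplex with vertices in this order, K has dimension 2 with simplices:

  0-simplices (8): P, Q, R, S, T, U, V, W
  1-simplices (12): PR, PT, PV, RS, RT, RU, RW, ST, SV, SW, TU, UV
  2-simplices (4): PRT, RST, RSW, RTU

so the chain groups are C_0 ≅ Z^8, C_1 ≅ Z^12, C_2 ≅ Z^4.

∂_1: C_1 → C_0 maps an edge to its endpoints' difference, ∂[p,q] = q − p.
The resulting 8×12 matrix has rank 6, and its Smith normal form has invariant factors (1,1,1,1,1,1).

∂_2: C_2 → C_1 acts by ∂[p,q,r] = [q,r] − [p,r] + [p,q]. For instance
  ∂PRT = RT − PT + PR,
  ∂RTU = TU − RU + RT.
The resulting 12×4 matrix has rank 4, and its Smith normal form has invariant factors (1,1,1,1).

Computing H_k = (kernel of ∂_k) / (image of ∂_{k+1}):

  H_0: rank C_0 − rank ∂_1 = 8 − 6 = 2, and the invariant factors of ∂_1 are all 1, so H_0 ≅ Z^2.
  H_1: rank ker ∂_1 − rank ∂_2 = (12 − 6) − 4 = 2, and the invariant factors of ∂_2 are all 1, so H_1 ≅ Z^2.
  H_2: rank ker ∂_2 − rank ∂_3 = (4 − 4) − 0 = 0, and there is no ∂_3, so H_2 ≅ 0.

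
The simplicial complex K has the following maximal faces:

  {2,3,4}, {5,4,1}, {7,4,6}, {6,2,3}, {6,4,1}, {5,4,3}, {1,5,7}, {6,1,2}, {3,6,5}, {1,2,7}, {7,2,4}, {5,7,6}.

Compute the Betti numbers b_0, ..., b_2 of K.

b_0 = 1, b_1 = 0, b_2 = 0.

Fix the vertex order 1 < 2 < 3 < 4 < 5 < 6 < 7 and write every simplex with vertices in increasing order. Then dim K = 2 and the simplices of K are:

  0-simplices (7): [1], [2], [3], [4], [5], [6], [7]
  1-simplices (18): [1,2], [1,4], [1,5], [1,6], [1,7], [2,3], [2,4], [2,6], [2,7], [3,4], [3,5], [3,6], [4,5], [4,6], [4,7], [5,6], [5,7], [6,7]
  2-simplices (12): [1,2,6], [1,2,7], [1,4,5], [1,4,6], [1,5,7], [2,3,4], [2,3,6], [2,4,7], [3,4,5], [3,5,6], [4,6,7], [5,6,7]

so the chain groups are C_0 ≅ Z^7, C_1 ≅ Z^18, C_2 ≅ Z^12.

The boundary map ∂_1: C_1 → C_0 is given by ∂[p,q] = [q] − [p]. For instance
  ∂[1,7] = [7] − [1].
The resulting 7×18 matrix has rank 6, and its Smith normal form has invariant factors (1,1,1,1,1,1).

Boundary ∂_2: C_2 → C_1 sends each 2-simplex [p,q,r] to [q,r] − [p,r] + [p,q]. For instance
  ∂[5,6,7] = [6,7] − [5,7] + [5,6],
  ∂[4,6,7] = [6,7] − [4,7] + [4,6].
This gives a 18×12 integer matrix of rank 12; reducing to Smith normal form yields diagonal entries (1,1,1,1,1,1,1,1,1,1,1,2).

Computing H_k = (kernel of ∂_k) / (image of ∂_{k+1}):

  H_0: rank C_0 − rank ∂_1 = 7 − 6 = 1, and the invariant factors of ∂_1 are all 1, so H_0 ≅ Z.
  H_1: rank ker ∂_1 − rank ∂_2 = (18 − 6) − 12 = 0, and ∂_2 has invariant factor 2 > 1, so H_1 ≅ Z/2Z.
  H_2: rank ker ∂_2 − rank ∂_3 = (12 − 12) − 0 = 0, and there is no ∂_3, so H_2 ≅ 0.

Hence the Betti numbers are b_0 = 1, b_1 = 0, b_2 = 0.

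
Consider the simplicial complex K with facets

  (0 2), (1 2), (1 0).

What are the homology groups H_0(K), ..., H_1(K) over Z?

Take the total order 0 < 1 < 2 on the vertex set. Then K (dimension 1) consists of the simplices:

  0-simplices (3): [0], [1], [2]
  1-simplices (3): [0,1], [0,2], [1,2]

so the chain groups are C_0 ≅ Z^3, C_1 ≅ Z^3.

∂_1: C_1 → C_0 maps an edge to its endpoints' difference, ∂[p,q] = q − p. For instance
  ∂[1,2] = [2] − [1].
The 3×3 boundary matrix has rank 2 and Smith normal form diag(1,1).

Reading off H_k = ker ∂_k / im ∂_{k+1}:

  H_0: rank C_0 − rank ∂_1 = 3 − 2 = 1, and the invariant factors of ∂_1 are all 1, so H_0 ≅ Z.
  H_1: rank ker ∂_1 − rank ∂_2 = (3 − 2) − 0 = 1, and there is no ∂_2, so H_1 ≅ Z.

H_0 ≅ Z,  H_1 ≅ Z.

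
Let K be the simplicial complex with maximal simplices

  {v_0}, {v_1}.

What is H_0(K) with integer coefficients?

Take the total order v_0 < v_1 on the vertex set. Then K (dimension 0) consists of the simplices:

  0-simplices (2): [v_0], [v_1]

Hence C_0 ≅ Z^2.

Reading off H_k = ker ∂_k / im ∂_{k+1}:

  H_0: rank C_0 − rank ∂_1 = 2 − 0 = 2, and there is no ∂_1, so H_0 ≅ Z^2.

H_0 = Z^2.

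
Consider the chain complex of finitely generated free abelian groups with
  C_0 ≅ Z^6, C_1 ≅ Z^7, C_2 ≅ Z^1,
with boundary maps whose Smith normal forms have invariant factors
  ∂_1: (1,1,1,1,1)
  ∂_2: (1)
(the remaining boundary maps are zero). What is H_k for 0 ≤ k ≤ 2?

H_0 ≅ Z,  H_1 ≅ Z,  H_2 = 0.

H_0: b_0 = 6 − 0 − 5 = 1; torsion from ∂_1 factors > 1: none. So H_0 ≅ Z.
H_1: b_1 = 7 − 5 − 1 = 1; torsion from ∂_2 factors > 1: none. So H_1 ≅ Z.
H_2: b_2 = 1 − 1 − 0 = 0; torsion from ∂_3 factors > 1: none. So H_2 ≅ 0.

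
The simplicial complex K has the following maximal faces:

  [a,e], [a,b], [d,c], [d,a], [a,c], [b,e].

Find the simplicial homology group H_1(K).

H_1 ≅ Z^2.

Order the vertices as a < b < c < d < e. Listing each simplex with vertices in this order, K has dimension 1 with simplices:

  0-simplices (5): a, b, c, d, e
  1-simplices (6): ab, ac, ad, ae, be, cd

Hence C_0 ≅ Z^5, C_1 ≅ Z^6.

Boundary ∂_1: C_1 → C_0 sends each edge [p,q] (with p < q) to q − p. For instance
  ∂ac = c − a.
The resulting 5×6 matrix has rank 4, and its Smith normal form has invariant factors (1,1,1,1).

Now H_k = ker ∂_k / im ∂_{k+1}, so:

  H_1: rank ker ∂_1 − rank ∂_2 = (6 − 4) − 0 = 2, and there is no ∂_2, so H_1 = Z^2.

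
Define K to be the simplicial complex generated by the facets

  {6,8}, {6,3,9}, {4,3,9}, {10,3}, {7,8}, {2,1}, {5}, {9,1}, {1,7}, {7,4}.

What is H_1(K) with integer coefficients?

H_1 = Z^2.

Order the vertices as 1 < 2 < 3 < 4 < 5 < 6 < 7 < 8 < 9 < 10. Listing each simplex with vertices in this order, K has dimension 2 with simplices:

  0-simplices (10): [1], [2], [3], [4], [5], [6], [7], [8], [9], [10]
  1-simplices (12): [1,2], [1,7], [1,9], [3,4], [3,6], [3,9], [3,10], [4,7], [4,9], [6,8], [6,9], [7,8]
  2-simplices (2): [3,4,9], [3,6,9]

Hence C_0 ≅ Z^10, C_1 ≅ Z^12, C_2 ≅ Z^2.

The boundary map ∂_1: C_1 → C_0 is given by ∂[p,q] = [q] − [p].
This gives a 10×12 integer matrix of rank 8; reducing to Smith normal form yields diagonal entries (1,1,1,1,1,1,1,1).

∂_2: C_2 → C_1 sends each 2-simplex [p,q,r] to [q,r] − [p,r] + [p,q]. For instance
  ∂[3,4,9] = [4,9] − [3,9] + [3,4],
  ∂[3,6,9] = [6,9] − [3,9] + [3,6].
As a 12×2 matrix over Z this has rank 2, with invariant factors (1,1).

Now H_k = ker ∂_k / im ∂_{k+1}, so:

  H_1: rank ker ∂_1 − rank ∂_2 = (12 − 8) − 2 = 2, and the invariant factors of ∂_2 are all 1, so H_1 = Z^2.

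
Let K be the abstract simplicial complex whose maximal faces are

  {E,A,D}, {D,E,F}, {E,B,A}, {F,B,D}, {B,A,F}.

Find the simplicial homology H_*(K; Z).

Take the total order A < B < D < E < F on the vertex set. Then K (dimension 2) consists of the simplices:

  0-simplices (5): A, B, D, E, F
  1-simplices (10): AB, AD, AE, AF, BD, BE, BF, DE, DF, EF
  2-simplices (5): ABE, ABF, ADE, BDF, DEF

giving chain groups C_0 ≅ Z^5, C_1 ≅ Z^10, C_2 ≅ Z^5.

The boundary map ∂_1: C_1 → C_0 sends each edge [p,q] (with p < q) to q − p.
The 5×10 boundary matrix has rank 4 and Smith normal form diag(1,1,1,1).

Boundary ∂_2: C_2 → C_1 acts by ∂[p,q,r] = [q,r] − [p,r] + [p,q]. For instance
  ∂DEF = EF − DF + DE,
  ∂ADE = DE − AE + AD.
As a 10×5 matrix over Z this has rank 5, with invariant factors (1,1,1,1,1).

Computing H_k = (kernel of ∂_k) / (image of ∂_{k+1}):

  H_0: rank C_0 − rank ∂_1 = 5 − 4 = 1, and the invariant factors of ∂_1 are all 1, so H_0 ≅ Z.
  H_1: rank ker ∂_1 − rank ∂_2 = (10 − 4) − 5 = 1, and the invariant factors of ∂_2 are all 1, so H_1 ≅ Z.
  H_2: rank ker ∂_2 − rank ∂_3 = (5 − 5) − 0 = 0, and there is no ∂_3, so H_2 ≅ 0.

H_0 = Z,  H_1 = Z,  H_2 = 0.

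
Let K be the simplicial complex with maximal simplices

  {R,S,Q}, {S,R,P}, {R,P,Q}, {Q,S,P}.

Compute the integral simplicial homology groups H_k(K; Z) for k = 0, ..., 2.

We work with the vertex ordering P < Q < R < S. The simplices of K, each written with vertices in increasing order, are:

  0-simplices (4): P, Q, R, S
  1-simplices (6): PQ, PR, PS, QR, QS, RS
  2-simplices (4): PQR, PQS, PRS, QRS

Hence C_0 ≅ Z^4, C_1 ≅ Z^6, C_2 ≅ Z^4.

The boundary map ∂_1: C_1 → C_0 is given by ∂[p,q] = [q] − [p].
As a 4×6 matrix over Z this has rank 3, with invariant factors (1,1,1).

Boundary ∂_2: C_2 → C_1 acts by ∂[p,q,r] = [q,r] − [p,r] + [p,q]. For instance
  ∂PQS = QS − PS + PQ,
  ∂PQR = QR − PR + PQ.
The resulting 6×4 matrix has rank 3, and its Smith normal form has invariant factors (1,1,1).

From H_k ≅ ker(∂_k) / im(∂_{k+1}) we obtain:

  H_0: rank C_0 − rank ∂_1 = 4 − 3 = 1, and the invariant factors of ∂_1 are all 1, so H_0 ≅ Z.
  H_1: rank ker ∂_1 − rank ∂_2 = (6 − 3) − 3 = 0, and the invariant factors of ∂_2 are all 1, so H_1 ≅ 0.
  H_2: rank ker ∂_2 − rank ∂_3 = (4 − 3) − 0 = 1, and there is no ∂_3, so H_2 ≅ Z.

H_0 = Z,  H_1 = 0,  H_2 = Z.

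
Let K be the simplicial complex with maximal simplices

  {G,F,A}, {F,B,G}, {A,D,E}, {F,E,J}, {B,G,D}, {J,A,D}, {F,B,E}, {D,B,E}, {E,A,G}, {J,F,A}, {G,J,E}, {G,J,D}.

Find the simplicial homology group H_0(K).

H_0 = Z.

Fix the vertex order A < B < D < E < F < G < J and write every simplex with vertices in increasing order. Then dim K = 2 and the simplices of K are:

  0-simplices (7): A, B, D, E, F, G, J
  1-simplices (18): AD, AE, AF, AG, AJ, BD, BE, BF, BG, DE, DG, DJ, EF, EG, EJ, FG, FJ, GJ
  2-simplices (12): ADE, ADJ, AEG, AFG, AFJ, BDE, BDG, BEF, BFG, DGJ, EFJ, EGJ

giving chain groups C_0 ≅ Z^7, C_1 ≅ Z^18, C_2 ≅ Z^12.

∂_1: C_1 → C_0 maps an edge to its endpoints' difference, ∂[p,q] = q − p.
This gives a 7×18 integer matrix of rank 6; reducing to Smith normal form yields diagonal entries (1,1,1,1,1,1).

The boundary map ∂_2: C_2 → C_1 maps a triangle to the signed sum of its edges. For instance
  ∂AEG = EG − AG + AE,
  ∂BDE = DE − BE + BD.
This gives a 18×12 integer matrix of rank 12; reducing to Smith normal form yields diagonal entries (1,1,1,1,1,1,1,1,1,1,1,2).

Computing H_k = (kernel of ∂_k) / (image of ∂_{k+1}):

  H_0: rank C_0 − rank ∂_1 = 7 − 6 = 1, and the invariant factors of ∂_1 are all 1, so H_0 ≅ Z.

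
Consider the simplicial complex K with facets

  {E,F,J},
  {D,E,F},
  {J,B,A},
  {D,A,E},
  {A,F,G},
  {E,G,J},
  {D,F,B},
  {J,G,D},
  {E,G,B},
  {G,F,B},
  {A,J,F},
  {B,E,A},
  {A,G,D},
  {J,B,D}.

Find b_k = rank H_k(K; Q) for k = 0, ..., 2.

Order the vertices as A < B < D < E < F < G < J. Listing each simplex with vertices in this order, K has dimension 2 with simplices:

  0-simplices (7): A, B, D, E, F, G, J
  1-simplices (21): AB, AD, AE, AF, AG, AJ, BD, BE, BF, BG, BJ, DE, DF, DG, DJ, EF, EG, EJ, FG, FJ, GJ
  2-simplices (14): ABE, ABJ, ADE, ADG, AFG, AFJ, BDF, BDJ, BEG, BFG, DEF, DGJ, EFJ, EGJ

so the chain groups are C_0 ≅ Z^7, C_1 ≅ Z^21, C_2 ≅ Z^14.

∂_1: C_1 → C_0 maps an edge to its endpoints' difference, ∂[p,q] = q − p. For instance
  ∂FJ = J − F.
As a 7×21 matrix over Z this has rank 6, with invariant factors (1,1,1,1,1,1).

The boundary map ∂_2: C_2 → C_1 acts by ∂[p,q,r] = [q,r] − [p,r] + [p,q]. For instance
  ∂ABE = BE − AE + AB,
  ∂BDJ = DJ − BJ + BD.
As a 21×14 matrix over Z this has rank 13, with invariant factors (1,1,1,1,1,1,1,1,1,1,1,1,1).

From H_k ≅ ker(∂_k) / im(∂_{k+1}) we obtain:

  H_0: rank C_0 − rank ∂_1 = 7 − 6 = 1, and the invariant factors of ∂_1 are all 1, so H_0 ≅ Z.
  H_1: rank ker ∂_1 − rank ∂_2 = (21 − 6) − 13 = 2, and the invariant factors of ∂_2 are all 1, so H_1 ≅ Z^2.
  H_2: rank ker ∂_2 − rank ∂_3 = (14 − 13) − 0 = 1, and there is no ∂_3, so H_2 ≅ Z.

As a check, the Euler characteristic is 7 − 21 + 14 = 0, which agrees with 1 − 2 + 1 = 0.

Hence the Betti numbers are b_0 = 1, b_1 = 2, b_2 = 1.

b_0 = 1, b_1 = 2, b_2 = 1.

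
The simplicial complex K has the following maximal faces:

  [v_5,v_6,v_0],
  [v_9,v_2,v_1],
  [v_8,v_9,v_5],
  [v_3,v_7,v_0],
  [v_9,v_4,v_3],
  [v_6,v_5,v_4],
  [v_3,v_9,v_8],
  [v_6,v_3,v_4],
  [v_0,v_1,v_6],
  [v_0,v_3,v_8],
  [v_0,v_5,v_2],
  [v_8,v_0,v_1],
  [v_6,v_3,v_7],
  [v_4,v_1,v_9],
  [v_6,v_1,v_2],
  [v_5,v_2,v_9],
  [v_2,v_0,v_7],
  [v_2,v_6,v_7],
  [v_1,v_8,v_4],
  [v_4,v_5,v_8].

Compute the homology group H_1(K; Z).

Fix the vertex order v_0 < v_1 < v_2 < v_3 < v_4 < v_5 < v_6 < v_7 < v_8 < v_9 and write every simplex with vertices in increasing order. Then dim K = 2 and the simplices of K are:

  0-simplices (10): [v_0], [v_1], [v_2], [v_3], [v_4], [v_5], [v_6], [v_7], [v_8], [v_9]
  1-simplices (30): (30 of them)
  2-simplices (20): (20 of them)

so the chain groups are C_0 ≅ Z^10, C_1 ≅ Z^30, C_2 ≅ Z^20.

∂_1: C_1 → C_0 sends each edge [p,q] (with p < q) to q − p. For instance
  ∂[v_4,v_6] = [v_6] − [v_4].
The resulting 10×30 matrix has rank 9, and its Smith normal form has invariant factors (1,1,1,1,1,1,1,1,1).

Boundary ∂_2: C_2 → C_1 acts by ∂[p,q,r] = [q,r] − [p,r] + [p,q]. For instance
  ∂[v_0,v_1,v_8] = [v_1,v_8] − [v_0,v_8] + [v_0,v_1],
  ∂[v_1,v_2,v_9] = [v_2,v_9] − [v_1,v_9] + [v_1,v_2].
The 30×20 boundary matrix has rank 20 and Smith normal form diag(1,1,1,1,1,1,1,1,1,1,1,1,1,1,1,1,1,1,1,2).

Reading off H_k = ker ∂_k / im ∂_{k+1}:

  H_1: rank ker ∂_1 − rank ∂_2 = (30 − 9) − 20 = 1, and ∂_2 has invariant factor 2 > 1, so H_1 ≅ Z ⊕ Z/2Z.

H_1 = Z ⊕ Z/2Z.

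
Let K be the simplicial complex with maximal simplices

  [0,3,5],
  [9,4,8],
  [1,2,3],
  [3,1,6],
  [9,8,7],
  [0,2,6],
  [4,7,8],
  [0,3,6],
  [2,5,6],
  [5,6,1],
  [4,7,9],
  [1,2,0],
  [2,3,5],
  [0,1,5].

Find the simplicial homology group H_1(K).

H_1 = Z/2Z.

K has 10 vertices, 21 edges, 14 triangles.
rank ∂_1 = 8, rank ∂_2 = 13 ⇒ b_1 = 21 − 8 − 13 = 0; ∂_2 has invariant factor(s) [2] giving torsion. So H_1 ≅ Z/2Z.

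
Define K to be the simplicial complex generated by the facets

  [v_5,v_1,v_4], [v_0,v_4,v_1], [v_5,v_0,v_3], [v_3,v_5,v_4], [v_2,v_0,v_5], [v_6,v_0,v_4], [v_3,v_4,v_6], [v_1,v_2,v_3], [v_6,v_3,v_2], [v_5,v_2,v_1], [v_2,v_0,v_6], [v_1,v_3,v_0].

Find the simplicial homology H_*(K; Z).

K has 7 vertices, 18 edges, 12 triangles.
rank ∂_0 = 0, rank ∂_1 = 6 ⇒ b_0 = 7 − 0 − 6 = 1; all invariant factors of ∂_1 are 1 so no torsion. So H_0 = Z.
rank ∂_1 = 6, rank ∂_2 = 12 ⇒ b_1 = 18 − 6 − 12 = 0; ∂_2 has invariant factor(s) [2] giving torsion. So H_1 = Z/2Z.
rank ∂_2 = 12, rank ∂_3 = 0 ⇒ b_2 = 12 − 12 − 0 = 0. So H_2 = 0.

H_0 = Z,  H_1 = Z/2Z,  H_2 = 0.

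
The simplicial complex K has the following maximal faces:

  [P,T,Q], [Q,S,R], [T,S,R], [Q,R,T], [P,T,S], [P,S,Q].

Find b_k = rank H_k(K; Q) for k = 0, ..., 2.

b_0 = 1, b_1 = 0, b_2 = 1.

Fix the vertex order P < Q < R < S < T and write every simplex with vertices in increasing order. Then dim K = 2 and the simplices of K are:

  0-simplices (5): P, Q, R, S, T
  1-simplices (9): PQ, PS, PT, QR, QS, QT, RS, RT, ST
  2-simplices (6): PQS, PQT, PST, QRS, QRT, RST

giving chain groups C_0 ≅ Z^5, C_1 ≅ Z^9, C_2 ≅ Z^6.

∂_1: C_1 → C_0 sends each edge [p,q] (with p < q) to q − p. For instance
  ∂RT = T − R.
As a 5×9 matrix over Z this has rank 4, with invariant factors (1,1,1,1).

Boundary ∂_2: C_2 → C_1 acts by ∂[p,q,r] = [q,r] − [p,r] + [p,q]. For instance
  ∂PQS = QS − PS + PQ,
  ∂PST = ST − PT + PS.
The 9×6 boundary matrix has rank 5 and Smith normal form diag(1,1,1,1,1).

From H_k ≅ ker(∂_k) / im(∂_{k+1}) we obtain:

  H_0: rank C_0 − rank ∂_1 = 5 − 4 = 1, and the invariant factors of ∂_1 are all 1, so H_0 = Z.
  H_1: rank ker ∂_1 − rank ∂_2 = (9 − 4) − 5 = 0, and the invariant factors of ∂_2 are all 1, so H_1 = 0.
  H_2: rank ker ∂_2 − rank ∂_3 = (6 − 5) − 0 = 1, and there is no ∂_3, so H_2 = Z.

(K is a triangulation of the 2-sphere S^2.)

Hence the Betti numbers are b_0 = 1, b_1 = 0, b_2 = 1.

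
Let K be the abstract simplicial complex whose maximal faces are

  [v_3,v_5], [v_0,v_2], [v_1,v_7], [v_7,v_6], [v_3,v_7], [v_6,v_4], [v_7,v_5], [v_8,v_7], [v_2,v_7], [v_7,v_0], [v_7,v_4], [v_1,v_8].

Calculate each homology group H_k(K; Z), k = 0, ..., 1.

H_0 ≅ Z,  H_1 ≅ Z^4.

Fix the vertex order v_0 < v_1 < v_2 < v_3 < v_4 < v_5 < v_6 < v_7 < v_8 and write every simplex with vertices in increasing order. Then dim K = 1 and the simplices of K are:

  0-simplices (9): [v_0], [v_1], [v_2], [v_3], [v_4], [v_5], [v_6], [v_7], [v_8]
  1-simplices (12): [v_0,v_2], [v_0,v_7], [v_1,v_7], [v_1,v_8], [v_2,v_7], [v_3,v_5], [v_3,v_7], [v_4,v_6], [v_4,v_7], [v_5,v_7], [v_6,v_7], [v_7,v_8]

giving chain groups C_0 ≅ Z^9, C_1 ≅ Z^12.

Boundary ∂_1: C_1 → C_0 sends each edge [p,q] (with p < q) to q − p. For instance
  ∂[v_3,v_5] = [v_5] − [v_3].
As a 9×12 matrix over Z this has rank 8, with invariant factors (1,1,1,1,1,1,1,1).

From H_k ≅ ker(∂_k) / im(∂_{k+1}) we obtain:

  H_0: rank C_0 − rank ∂_1 = 9 − 8 = 1, and the invariant factors of ∂_1 are all 1, so H_0 = Z.
  H_1: rank ker ∂_1 − rank ∂_2 = (12 − 8) − 0 = 4, and there is no ∂_2, so H_1 = Z^4.

As a check, the Euler characteristic is 9 − 12 = -3, which agrees with 1 − 4 = -3.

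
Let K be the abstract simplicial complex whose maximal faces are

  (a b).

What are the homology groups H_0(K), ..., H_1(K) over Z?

H_0 ≅ Z,  H_1 = 0.

K has 2 vertices, 1 edge.
rank ∂_0 = 0, rank ∂_1 = 1 ⇒ b_0 = 2 − 0 − 1 = 1; all invariant factors of ∂_1 are 1 so no torsion. So H_0 = Z.
rank ∂_1 = 1, rank ∂_2 = 0 ⇒ b_1 = 1 − 1 − 0 = 0. So H_1 = 0.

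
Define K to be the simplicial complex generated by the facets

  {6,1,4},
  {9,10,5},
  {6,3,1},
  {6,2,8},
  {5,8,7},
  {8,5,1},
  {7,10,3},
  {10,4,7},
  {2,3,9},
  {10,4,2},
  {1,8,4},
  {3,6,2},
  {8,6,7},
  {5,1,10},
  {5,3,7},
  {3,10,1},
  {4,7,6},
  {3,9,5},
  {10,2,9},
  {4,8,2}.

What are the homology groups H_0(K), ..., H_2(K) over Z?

H_0 = Z,  H_1 = Z ⊕ Z_2,  H_2 = 0.

We work with the vertex ordering 1 < 2 < 3 < 4 < 5 < 6 < 7 < 8 < 9 < 10. The simplices of K, each written with vertices in increasing order, are:

  0-simplices (10): [1], [2], [3], [4], [5], [6], [7], [8], [9], [10]
  1-simplices (30): (30 of them)
  2-simplices (20): (20 of them)

Hence C_0 ≅ Z^10, C_1 ≅ Z^30, C_2 ≅ Z^20.

The boundary map ∂_1: C_1 → C_0 maps an edge to its endpoints' difference, ∂[p,q] = q − p. For instance
  ∂[2,3] = [3] − [2].
As a 10×30 matrix over Z this has rank 9, with invariant factors (1,1,1,1,1,1,1,1,1).

Boundary ∂_2: C_2 → C_1 maps a triangle to the signed sum of its edges. For instance
  ∂[3,5,9] = [5,9] − [3,9] + [3,5],
  ∂[2,4,8] = [4,8] − [2,8] + [2,4].
The resulting 30×20 matrix has rank 20, and its Smith normal form has invariant factors (1,1,1,1,1,1,1,1,1,1,1,1,1,1,1,1,1,1,1,2).

Reading off H_k = ker ∂_k / im ∂_{k+1}:

  H_0: rank C_0 − rank ∂_1 = 10 − 9 = 1, and the invariant factors of ∂_1 are all 1, so H_0 ≅ Z.
  H_1: rank ker ∂_1 − rank ∂_2 = (30 − 9) − 20 = 1, and ∂_2 has invariant factor 2 > 1, so H_1 ≅ Z ⊕ Z_2.
  H_2: rank ker ∂_2 − rank ∂_3 = (20 − 20) − 0 = 0, and there is no ∂_3, so H_2 ≅ 0.

As a check, the Euler characteristic is 10 − 30 + 20 = 0, which agrees with 1 − 1 + 0 = 0.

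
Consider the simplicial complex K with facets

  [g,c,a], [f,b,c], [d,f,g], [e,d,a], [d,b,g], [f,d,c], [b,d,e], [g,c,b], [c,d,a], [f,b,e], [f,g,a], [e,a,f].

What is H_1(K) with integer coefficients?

H_1 = Z/2.

Take the total order a < b < c < d < e < f < g on the vertex set. Then K (dimension 2) consists of the simplices:

  0-simplices (7): a, b, c, d, e, f, g
  1-simplices (18): ac, ad, ae, af, ag, bc, bd, be, bf, bg, cd, cf, cg, de, df, dg, ef, fg
  2-simplices (12): acd, acg, ade, aef, afg, bcf, bcg, bde, bdg, bef, cdf, dfg

so the chain groups are C_0 ≅ Z^7, C_1 ≅ Z^18, C_2 ≅ Z^12.

∂_1: C_1 → C_0 sends each edge [p,q] (with p < q) to q − p. For instance
  ∂be = e − b.
The resulting 7×18 matrix has rank 6, and its Smith normal form has invariant factors (1,1,1,1,1,1).

Boundary ∂_2: C_2 → C_1 maps a triangle to the signed sum of its edges. For instance
  ∂cdf = df − cf + cd,
  ∂aef = ef − af + ae.
This gives a 18×12 integer matrix of rank 12; reducing to Smith normal form yields diagonal entries (1,1,1,1,1,1,1,1,1,1,1,2).

Reading off H_k = ker ∂_k / im ∂_{k+1}:

  H_1: rank ker ∂_1 − rank ∂_2 = (18 − 6) − 12 = 0, and ∂_2 has invariant factor 2 > 1, so H_1 ≅ Z/2.

(K is a triangulation of the real projective plane RP^2.)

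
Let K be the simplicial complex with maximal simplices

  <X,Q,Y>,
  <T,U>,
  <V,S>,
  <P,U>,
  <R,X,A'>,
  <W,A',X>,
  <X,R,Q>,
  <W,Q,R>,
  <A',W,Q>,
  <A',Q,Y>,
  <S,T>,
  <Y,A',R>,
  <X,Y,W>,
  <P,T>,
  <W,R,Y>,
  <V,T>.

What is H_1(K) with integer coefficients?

H_1 ≅ Z^2 ⊕ Z/2.

Order the vertices as P < Q < R < S < T < U < V < W < X < Y < A'. Listing each simplex with vertices in this order, K has dimension 2 with simplices:

  0-simplices (11): [P], [Q], [R], [S], [T], [U], [V], [W], [X], [Y], [A']
  1-simplices (21): [P,T], [P,U], [Q,R], [Q,W], [Q,X], [Q,Y], [Q,A'], [R,W], [R,X], [R,Y], [R,A'], [S,T], [S,V], [T,U], [T,V], [W,X], [W,Y], [W,A'], [X,Y], [X,A'], [Y,A']
  2-simplices (10): [Q,R,W], [Q,R,X], [Q,W,A'], [Q,X,Y], [Q,Y,A'], [R,W,Y], [R,X,A'], [R,Y,A'], [W,X,Y], [W,X,A']

giving chain groups C_0 ≅ Z^11, C_1 ≅ Z^21, C_2 ≅ Z^10.

Boundary ∂_1: C_1 → C_0 maps an edge to its endpoints' difference, ∂[p,q] = q − p. For instance
  ∂[X,Y] = [Y] − [X].
This gives a 11×21 integer matrix of rank 9; reducing to Smith normal form yields diagonal entries (1,1,1,1,1,1,1,1,1).

The boundary map ∂_2: C_2 → C_1 sends each 2-simplex [p,q,r] to [q,r] − [p,r] + [p,q]. For instance
  ∂[Q,W,A'] = [W,A'] − [Q,A'] + [Q,W],
  ∂[R,X,A'] = [X,A'] − [R,A'] + [R,X].
The resulting 21×10 matrix has rank 10, and its Smith normal form has invariant factors (1,1,1,1,1,1,1,1,1,2).

Reading off H_k = ker ∂_k / im ∂_{k+1}:

  H_1: rank ker ∂_1 − rank ∂_2 = (21 − 9) − 10 = 2, and ∂_2 has invariant factor 2 > 1, so H_1 = Z^2 ⊕ Z/2.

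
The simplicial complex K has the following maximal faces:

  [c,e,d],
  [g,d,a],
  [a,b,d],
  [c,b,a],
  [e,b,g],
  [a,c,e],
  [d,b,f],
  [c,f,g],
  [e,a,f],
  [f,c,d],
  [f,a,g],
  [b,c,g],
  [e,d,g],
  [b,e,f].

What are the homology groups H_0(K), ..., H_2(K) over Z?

Take the total order a < b < c < d < e < f < g on the vertex set. Then K (dimension 2) consists of the simplices:

  0-simplices (7): a, b, c, d, e, f, g
  1-simplices (21): ab, ac, ad, ae, af, ag, bc, bd, be, bf, bg, cd, ce, cf, cg, de, df, dg, ef, eg, fg
  2-simplices (14): abc, abd, ace, adg, aef, afg, bcg, bdf, bef, beg, cde, cdf, cfg, deg

Hence C_0 ≅ Z^7, C_1 ≅ Z^21, C_2 ≅ Z^14.

The boundary map ∂_1: C_1 → C_0 maps an edge to its endpoints' difference, ∂[p,q] = q − p. For instance
  ∂bg = g − b.
The resulting 7×21 matrix has rank 6, and its Smith normal form has invariant factors (1,1,1,1,1,1).

The boundary map ∂_2: C_2 → C_1 sends each 2-simplex [p,q,r] to [q,r] − [p,r] + [p,q]. For instance
  ∂afg = fg − ag + af,
  ∂abd = bd − ad + ab.
This gives a 21×14 integer matrix of rank 13; reducing to Smith normal form yields diagonal entries (1,1,1,1,1,1,1,1,1,1,1,1,1).

Computing H_k = (kernel of ∂_k) / (image of ∂_{k+1}):

  H_0: rank C_0 − rank ∂_1 = 7 − 6 = 1, and the invariant factors of ∂_1 are all 1, so H_0 = Z.
  H_1: rank ker ∂_1 − rank ∂_2 = (21 − 6) − 13 = 2, and the invariant factors of ∂_2 are all 1, so H_1 = Z^2.
  H_2: rank ker ∂_2 − rank ∂_3 = (14 − 13) − 0 = 1, and there is no ∂_3, so H_2 = Z.

(K is a triangulation of the torus T^2.)

H_0 ≅ Z,  H_1 ≅ Z^2,  H_2 ≅ Z.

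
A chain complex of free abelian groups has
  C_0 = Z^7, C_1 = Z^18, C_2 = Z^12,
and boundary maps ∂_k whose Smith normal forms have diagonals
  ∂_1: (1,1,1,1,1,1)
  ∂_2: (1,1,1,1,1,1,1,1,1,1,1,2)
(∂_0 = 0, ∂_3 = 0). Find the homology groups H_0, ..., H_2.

H_0 = Z,  H_1 = Z/2,  H_2 = 0.

H_0: b_0 = 7 − 0 − 6 = 1; torsion from ∂_1 factors > 1: none. So H_0 = Z.
H_1: b_1 = 18 − 6 − 12 = 0; torsion from ∂_2 factors > 1: [2]. So H_1 = Z/2.
H_2: b_2 = 12 − 12 − 0 = 0; torsion from ∂_3 factors > 1: none. So H_2 = 0.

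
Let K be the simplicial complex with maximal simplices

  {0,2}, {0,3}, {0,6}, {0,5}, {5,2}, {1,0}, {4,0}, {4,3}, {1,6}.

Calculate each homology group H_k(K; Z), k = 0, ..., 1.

H_0 ≅ Z,  H_1 ≅ Z^3.

Order the vertices as 0 < 1 < 2 < 3 < 4 < 5 < 6. Listing each simplex with vertices in this order, K has dimension 1 with simplices:

  0-simplices (7): [0], [1], [2], [3], [4], [5], [6]
  1-simplices (9): [0,1], [0,2], [0,3], [0,4], [0,5], [0,6], [1,6], [2,5], [3,4]

giving chain groups C_0 ≅ Z^7, C_1 ≅ Z^9.

∂_1: C_1 → C_0 sends each edge [p,q] (with p < q) to q − p.
The resulting 7×9 matrix has rank 6, and its Smith normal form has invariant factors (1,1,1,1,1,1).

Computing H_k = (kernel of ∂_k) / (image of ∂_{k+1}):

  H_0: rank C_0 − rank ∂_1 = 7 − 6 = 1, and the invariant factors of ∂_1 are all 1, so H_0 = Z.
  H_1: rank ker ∂_1 − rank ∂_2 = (9 − 6) − 0 = 3, and there is no ∂_2, so H_1 = Z^3.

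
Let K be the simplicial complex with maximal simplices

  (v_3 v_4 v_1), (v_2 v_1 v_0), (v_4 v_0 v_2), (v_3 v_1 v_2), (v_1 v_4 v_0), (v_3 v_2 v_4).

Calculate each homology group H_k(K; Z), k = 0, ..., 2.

Order the vertices as v_0 < v_1 < v_2 < v_3 < v_4. Listing each simplex with vertices in this order, K has dimension 2 with simplices:

  0-simplices (5): [v_0], [v_1], [v_2], [v_3], [v_4]
  1-simplices (9): [v_0,v_1], [v_0,v_2], [v_0,v_4], [v_1,v_2], [v_1,v_3], [v_1,v_4], [v_2,v_3], [v_2,v_4], [v_3,v_4]
  2-simplices (6): [v_0,v_1,v_2], [v_0,v_1,v_4], [v_0,v_2,v_4], [v_1,v_2,v_3], [v_1,v_3,v_4], [v_2,v_3,v_4]

giving chain groups C_0 ≅ Z^5, C_1 ≅ Z^9, C_2 ≅ Z^6.

Boundary ∂_1: C_1 → C_0 is given by ∂[p,q] = [q] − [p].
This gives a 5×9 integer matrix of rank 4; reducing to Smith normal form yields diagonal entries (1,1,1,1).

∂_2: C_2 → C_1 maps a triangle to the signed sum of its edges. For instance
  ∂[v_0,v_1,v_4] = [v_1,v_4] − [v_0,v_4] + [v_0,v_1],
  ∂[v_2,v_3,v_4] = [v_3,v_4] − [v_2,v_4] + [v_2,v_3].
The 9×6 boundary matrix has rank 5 and Smith normal form diag(1,1,1,1,1).

Reading off H_k = ker ∂_k / im ∂_{k+1}:

  H_0: rank C_0 − rank ∂_1 = 5 − 4 = 1, and the invariant factors of ∂_1 are all 1, so H_0 ≅ Z.
  H_1: rank ker ∂_1 − rank ∂_2 = (9 − 4) − 5 = 0, and the invariant factors of ∂_2 are all 1, so H_1 ≅ 0.
  H_2: rank ker ∂_2 − rank ∂_3 = (6 − 5) − 0 = 1, and there is no ∂_3, so H_2 ≅ Z.

H_0 = Z,  H_1 = 0,  H_2 = Z.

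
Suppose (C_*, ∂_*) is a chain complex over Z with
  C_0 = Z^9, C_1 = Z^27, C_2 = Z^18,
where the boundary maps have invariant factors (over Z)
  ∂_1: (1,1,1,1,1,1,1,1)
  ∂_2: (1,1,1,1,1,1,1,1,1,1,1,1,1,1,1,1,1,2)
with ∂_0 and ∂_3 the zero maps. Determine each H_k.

H_0: b_0 = 9 − 0 − 8 = 1; torsion from ∂_1 factors > 1: none. So H_0 ≅ Z.
H_1: b_1 = 27 − 8 − 18 = 1; torsion from ∂_2 factors > 1: [2]. So H_1 ≅ Z × Z/2.
H_2: b_2 = 18 − 18 − 0 = 0; torsion from ∂_3 factors > 1: none. So H_2 ≅ 0.

H_0 ≅ Z,  H_1 ≅ Z × Z/2,  H_2 = 0.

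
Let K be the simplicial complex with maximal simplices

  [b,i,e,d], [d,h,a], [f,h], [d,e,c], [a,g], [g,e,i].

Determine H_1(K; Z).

H_1 = Z.

Take the total order a < b < c < d < e < f < g < h < i on the vertex set. Then K (dimension 3) consists of the simplices:

  0-simplices (9): a, b, c, d, e, f, g, h, i
  1-simplices (15): ad, ag, ah, bd, be, bi, cd, ce, de, dh, di, eg, ei, fh, gi
  2-simplices (7): adh, bde, bdi, bei, cde, dei, egi
  3-simplices (1): bdei

so the chain groups are C_0 ≅ Z^9, C_1 ≅ Z^15, C_2 ≅ Z^7, C_3 ≅ Z^1.

Boundary ∂_1: C_1 → C_0 maps an edge to its endpoints' difference, ∂[p,q] = q − p. For instance
  ∂be = e − b.
As a 9×15 matrix over Z this has rank 8, with invariant factors (1,1,1,1,1,1,1,1).

Boundary ∂_2: C_2 → C_1 acts by ∂[p,q,r] = [q,r] − [p,r] + [p,q]. For instance
  ∂cde = de − ce + cd,
  ∂adh = dh − ah + ad.
This gives a 15×7 integer matrix of rank 6; reducing to Smith normal form yields diagonal entries (1,1,1,1,1,1).

Boundary ∂_3: C_3 → C_2 sends each 3-simplex σ to the alternating sum Σ_i (−1)^i (σ with its i-th vertex removed). For instance
  ∂bdei = dei − bei + bdi − bde.
This gives a 7×1 integer matrix of rank 1; reducing to Smith normal form yields diagonal entries (1).

Now H_k = ker ∂_k / im ∂_{k+1}, so:

  H_1: rank ker ∂_1 − rank ∂_2 = (15 − 8) − 6 = 1, and the invariant factors of ∂_2 are all 1, so H_1 = Z.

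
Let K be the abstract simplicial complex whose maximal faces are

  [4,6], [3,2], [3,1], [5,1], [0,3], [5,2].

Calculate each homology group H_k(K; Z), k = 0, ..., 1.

H_0 = Z^2,  H_1 = Z.

K has 7 vertices, 6 edges.
rank ∂_0 = 0, rank ∂_1 = 5 ⇒ b_0 = 7 − 0 − 5 = 2; all invariant factors of ∂_1 are 1 so no torsion. So H_0 = Z^2.
rank ∂_1 = 5, rank ∂_2 = 0 ⇒ b_1 = 6 − 5 − 0 = 1. So H_1 = Z.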